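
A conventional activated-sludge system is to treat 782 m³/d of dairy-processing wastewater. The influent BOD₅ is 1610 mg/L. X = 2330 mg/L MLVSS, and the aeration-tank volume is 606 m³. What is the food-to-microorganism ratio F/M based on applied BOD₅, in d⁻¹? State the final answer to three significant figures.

F/M ≈ 0.892 d⁻¹

F/M = applied load / biomass = Q·S₀/(V·X) = 782 × 1610 / (606.0 × 2330) = 0.8917 d⁻¹.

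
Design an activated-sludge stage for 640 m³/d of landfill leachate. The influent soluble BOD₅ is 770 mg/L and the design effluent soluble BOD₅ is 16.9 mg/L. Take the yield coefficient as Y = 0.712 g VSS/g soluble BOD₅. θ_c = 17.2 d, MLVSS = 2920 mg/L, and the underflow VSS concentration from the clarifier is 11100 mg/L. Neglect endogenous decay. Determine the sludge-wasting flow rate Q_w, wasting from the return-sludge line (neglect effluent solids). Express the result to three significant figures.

Q_w ≈ 30.9 m³/d

With k_d = 0 the design equation reduces to V = Y Q (S₀−S) θ_c / X = 0.712 × 640 × (770 − 16.9) × 17.2 / 2920 = 2021 m³.
Wasting from the return line (neglecting effluent solids): Q_w = V·X / (θ_c·X_r) = 2021 × 2920 / (17.2 × 11100) = 30.92 m³/d.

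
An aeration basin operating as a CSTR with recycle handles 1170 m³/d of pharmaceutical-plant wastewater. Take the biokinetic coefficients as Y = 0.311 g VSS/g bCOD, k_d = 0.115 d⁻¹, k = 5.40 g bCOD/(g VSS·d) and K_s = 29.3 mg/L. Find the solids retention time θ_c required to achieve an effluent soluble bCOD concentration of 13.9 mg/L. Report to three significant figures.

From 1/θ_c = Y·k·S/(K_s + S) − k_d: Y·k·S/(K_s+S) = 0.311 × 5.40 × 13.9 / (29.3 + 13.9) = 0.5404 d⁻¹.
1/θ_c = 0.5404 − 0.115 = 0.4254 d⁻¹, so θ_c = 2.351 d.

θ_c ≈ 2.35 d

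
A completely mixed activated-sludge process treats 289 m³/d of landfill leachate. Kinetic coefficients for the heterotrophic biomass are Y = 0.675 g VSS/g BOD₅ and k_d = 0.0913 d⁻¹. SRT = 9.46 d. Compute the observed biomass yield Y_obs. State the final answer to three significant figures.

The observed yield is Y_obs = Y/(1 + k_d·θ_c) = 0.675 / (1 + 0.0913 × 9.46) = 0.675 / 1.864 = 0.3622 g VSS per g BOD₅ removed.

Y_obs ≈ 0.362 g VSS/g BOD₅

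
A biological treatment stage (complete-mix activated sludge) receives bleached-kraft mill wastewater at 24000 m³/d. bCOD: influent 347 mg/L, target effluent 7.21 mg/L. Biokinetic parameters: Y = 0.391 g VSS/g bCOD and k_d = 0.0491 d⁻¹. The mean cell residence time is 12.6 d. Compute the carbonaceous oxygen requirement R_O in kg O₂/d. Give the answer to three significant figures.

R_O ≈ 5360 kg O₂/d

The observed yield is Y_obs = Y/(1 + k_d·θ_c) = 0.391 / (1 + 0.0491 × 12.6) = 0.391 / 1.619 = 0.2416 g VSS per g bCOD removed.
Mass of bCOD removed per day: Q(S₀ − S) = 24000 × 339.8 g/m³ = 8155 kg/d.
Biomass synthesised: P_X = Y_obs × 8155 = 1970 kg VSS/d.
R_O = Q·(S₀ − S) − 1.42·P_X = 8155 − 1.42 × 1970 = 5358 kg O₂/d.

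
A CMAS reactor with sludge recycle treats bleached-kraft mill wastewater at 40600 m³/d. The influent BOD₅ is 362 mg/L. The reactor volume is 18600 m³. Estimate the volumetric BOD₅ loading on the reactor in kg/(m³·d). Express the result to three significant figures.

L_v ≈ 0.790 kg BOD₅/(m³·d)

Applied BOD₅ load per unit volume = Q·S₀/V = (40600 × 362/1000)/18600 = 0.7902 kg BOD₅·m⁻³·d⁻¹.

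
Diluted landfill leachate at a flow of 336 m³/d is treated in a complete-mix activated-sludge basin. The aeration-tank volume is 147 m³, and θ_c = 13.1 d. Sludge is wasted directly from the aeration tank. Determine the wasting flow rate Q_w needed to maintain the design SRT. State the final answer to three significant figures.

Wasting from the aeration tank: Q_w = V / θ_c = 147.0 / 13.1 = 11.22 m³/d.

Q_w ≈ 11.2 m³/d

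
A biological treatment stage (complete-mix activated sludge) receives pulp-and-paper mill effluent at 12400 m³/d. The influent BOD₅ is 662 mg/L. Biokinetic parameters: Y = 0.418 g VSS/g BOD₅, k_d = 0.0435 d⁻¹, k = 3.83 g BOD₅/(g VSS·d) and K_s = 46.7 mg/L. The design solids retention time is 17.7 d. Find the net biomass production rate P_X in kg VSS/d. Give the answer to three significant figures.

For a completely mixed reactor with recycle the Lawrence–McCarty relation gives S = K_s·(1 + k_d·θ_c) / [θ_c·(Y·k − k_d) − 1] = 46.7 × (1 + 0.0435 × 17.7) / [17.7 × (0.418 × 3.83 − 0.0435) − 1] = 82.66 / 26.57 = 3.111 mg/L.
Observed yield with endogenous decay: Y_obs = Y / (1 + k_d·θ_c) = 0.418 / (1 + 0.0435 × 17.7) = 0.418 / 1.770 = 0.2362 g VSS/g BOD₅.
Mass of BOD₅ removed per day: Q(S₀ − S) = 12400 × 658.9 g/m³ = 8170 kg/d.
P_X = Y_obs · Q(S₀ − S) = 0.2362 × 8170 = 1930 kg VSS/d.

P_X ≈ 1930 kg VSS/d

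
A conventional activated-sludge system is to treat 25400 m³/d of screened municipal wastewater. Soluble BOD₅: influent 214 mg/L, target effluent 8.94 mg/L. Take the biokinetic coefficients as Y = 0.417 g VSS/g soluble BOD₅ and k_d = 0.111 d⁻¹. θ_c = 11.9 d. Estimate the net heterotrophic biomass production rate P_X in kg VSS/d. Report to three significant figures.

P_X ≈ 936 kg VSS/d

Observed yield with endogenous decay: Y_obs = Y / (1 + k_d·θ_c) = 0.417 / (1 + 0.111 × 11.9) = 0.417 / 2.321 = 0.1797 g VSS/g soluble BOD₅.
Mass of soluble BOD₅ removed per day: Q(S₀ − S) = 25400 × 205.1 g/m³ = 5209 kg/d.
Biomass produced: P_X = Y_obs·Q·ΔS = 0.1797 × 5209 ≈ 935.8 kg VSS/d.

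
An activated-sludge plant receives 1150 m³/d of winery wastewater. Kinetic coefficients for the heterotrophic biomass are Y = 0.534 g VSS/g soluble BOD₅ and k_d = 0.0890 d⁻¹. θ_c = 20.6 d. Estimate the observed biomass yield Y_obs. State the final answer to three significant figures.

Y_obs ≈ 0.188 g VSS/g soluble BOD₅

Y_obs = Y / (1 + k_d θ_c) = 0.534 / (1 + 0.0890 × 20.6) = 0.534 / 2.833 = 0.1885.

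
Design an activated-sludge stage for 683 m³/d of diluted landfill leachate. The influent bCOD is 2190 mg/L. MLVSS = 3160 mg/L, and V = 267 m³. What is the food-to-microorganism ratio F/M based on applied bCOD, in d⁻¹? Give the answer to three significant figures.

F/M = applied load / biomass = Q·S₀/(V·X) = 683 × 2190 / (267.0 × 3160) = 1.773 d⁻¹.

F/M ≈ 1.77 d⁻¹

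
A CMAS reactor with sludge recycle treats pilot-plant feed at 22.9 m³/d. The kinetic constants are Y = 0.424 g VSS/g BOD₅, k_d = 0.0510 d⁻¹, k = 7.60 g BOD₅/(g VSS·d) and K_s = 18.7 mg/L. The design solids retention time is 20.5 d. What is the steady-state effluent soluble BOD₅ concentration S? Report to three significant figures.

For a completely mixed reactor with recycle the Lawrence–McCarty relation gives S = K_s·(1 + k_d·θ_c) / [θ_c·(Y·k − k_d) − 1] = 18.7 × (1 + 0.0510 × 20.5) / [20.5 × (0.424 × 7.60 − 0.0510) − 1] = 38.25 / 64.01 = 0.5975 mg/L.

S ≈ 0.598 mg/L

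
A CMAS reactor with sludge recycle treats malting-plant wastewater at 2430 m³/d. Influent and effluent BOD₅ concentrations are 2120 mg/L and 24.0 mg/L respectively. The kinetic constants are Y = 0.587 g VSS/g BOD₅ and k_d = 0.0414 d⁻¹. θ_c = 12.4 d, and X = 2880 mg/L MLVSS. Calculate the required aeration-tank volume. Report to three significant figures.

Steady-state biomass mass balance: V·X·(1 + k_d·θ_c) = Y·Q·(S₀ − S)·θ_c, so V = 0.587 × 2430 × (2120 − 24.0) × 12.4 / [2880 × (1 + 0.0414 × 12.4)] = 3.71×10^7 / 4358 = 8506 m³.

V ≈ 8510 m³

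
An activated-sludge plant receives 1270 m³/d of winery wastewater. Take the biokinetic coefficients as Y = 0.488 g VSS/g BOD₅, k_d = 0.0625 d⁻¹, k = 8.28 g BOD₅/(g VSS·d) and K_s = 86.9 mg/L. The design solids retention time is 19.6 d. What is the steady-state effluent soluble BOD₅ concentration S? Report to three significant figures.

For a completely mixed reactor with recycle the Lawrence–McCarty relation gives S = K_s·(1 + k_d·θ_c) / [θ_c·(Y·k − k_d) − 1] = 86.9 × (1 + 0.0625 × 19.6) / [19.6 × (0.488 × 8.28 − 0.0625) − 1] = 193.4 / 76.97 = 2.512 mg/L.

S ≈ 2.51 mg/L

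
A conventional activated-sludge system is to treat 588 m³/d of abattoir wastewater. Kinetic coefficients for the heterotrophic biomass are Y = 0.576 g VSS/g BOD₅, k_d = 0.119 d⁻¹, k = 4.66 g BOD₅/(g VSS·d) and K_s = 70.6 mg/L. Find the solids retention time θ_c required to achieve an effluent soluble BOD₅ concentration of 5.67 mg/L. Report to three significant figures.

θ_c ≈ 12.4 d

At the target effluent, Y k S/(K_s+S) = 0.576×4.66×5.67/76.27 = 0.1995 d⁻¹.
θ_c = 1/(μ − k_d) = 1/(0.1995 − 0.119) = 1/0.08054 = 12.42 d.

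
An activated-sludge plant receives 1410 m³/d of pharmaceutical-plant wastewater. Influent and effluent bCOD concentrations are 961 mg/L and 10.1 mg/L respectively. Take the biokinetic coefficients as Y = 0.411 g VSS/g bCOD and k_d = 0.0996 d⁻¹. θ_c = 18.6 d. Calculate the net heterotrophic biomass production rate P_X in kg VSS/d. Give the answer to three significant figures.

The observed yield is Y_obs = Y/(1 + k_d·θ_c) = 0.411 / (1 + 0.0996 × 18.6) = 0.411 / 2.853 = 0.1441 g VSS per g bCOD removed.
Substrate removed = Q·(S₀ − S) = 1410 m³/d × (961 − 10.1) g/m³ = 1.34×10^6 g/d = 1341 kg/d.
Net biomass production P_X = Y_obs × Q·(S₀ − S) = 0.1441 × 1341 = 193.2 kg VSS/d.

P_X ≈ 193 kg VSS/d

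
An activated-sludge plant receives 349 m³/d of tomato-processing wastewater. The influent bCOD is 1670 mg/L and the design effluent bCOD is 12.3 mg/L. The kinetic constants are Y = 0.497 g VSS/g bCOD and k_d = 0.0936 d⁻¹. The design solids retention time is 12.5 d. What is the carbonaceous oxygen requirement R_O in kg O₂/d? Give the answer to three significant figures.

R_O ≈ 390 kg O₂/d

The observed yield is Y_obs = Y/(1 + k_d·θ_c) = 0.497 / (1 + 0.0936 × 12.5) = 0.497 / 2.170 = 0.2290 g VSS per g bCOD removed.
ΔS = 1670 − 12.3 = 1658 mg/L, so the substrate removal rate is 349 × 1658/1000 = 578.5 kg bCOD/d.
P_X = Y_obs·Q·(S₀ − S) = 0.2290 × 578.5 = 132.5 kg VSS/d.
R_O = Q·ΔS − 1.42 P_X = 578.5 − 188.2 = 390.4 kg O₂/d.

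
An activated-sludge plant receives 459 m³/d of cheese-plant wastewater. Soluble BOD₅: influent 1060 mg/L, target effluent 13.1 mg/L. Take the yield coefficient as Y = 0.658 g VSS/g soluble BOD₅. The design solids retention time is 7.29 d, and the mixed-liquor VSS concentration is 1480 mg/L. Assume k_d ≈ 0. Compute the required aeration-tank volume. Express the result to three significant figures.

With k_d = 0 the design equation reduces to V = Y Q (S₀−S) θ_c / X = 0.658 × 459 × (1060 − 13.1) × 7.29 / 1480 = 1557 m³.

V ≈ 1560 m³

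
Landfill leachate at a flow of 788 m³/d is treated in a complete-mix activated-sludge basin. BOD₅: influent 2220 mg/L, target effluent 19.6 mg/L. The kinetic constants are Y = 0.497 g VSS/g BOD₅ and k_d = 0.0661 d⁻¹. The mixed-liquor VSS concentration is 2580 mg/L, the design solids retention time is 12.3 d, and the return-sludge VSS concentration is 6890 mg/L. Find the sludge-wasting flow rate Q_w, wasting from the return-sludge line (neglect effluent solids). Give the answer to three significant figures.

Rearranging the biomass balance for a CMAS with decay, V = Y·Q·ΔS·θ_c / [X·(1+k_d θ_c)] = 0.497 × 788 × (2220 − 19.6) × 12.3 / [2580 × (1 + 0.0661 × 12.3)] = 1.06×10^7 / 4678 = 2266 m³.
θ_c = V·X/(Q_w·X_r) when wasting from the recycle, so Q_w = V·X/(θ_c·X_r) = 2266 × 2580 / (12.3 × 6890) = 68.99 m³/d.

Q_w ≈ 69.0 m³/d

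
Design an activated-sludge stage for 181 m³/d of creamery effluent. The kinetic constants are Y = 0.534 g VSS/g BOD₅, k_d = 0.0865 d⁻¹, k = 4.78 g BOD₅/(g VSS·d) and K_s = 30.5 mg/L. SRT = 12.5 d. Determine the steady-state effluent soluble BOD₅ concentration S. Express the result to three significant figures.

From the Monod/SRT balance for a CMAS, S = K_s·(1+k_d θ_c)/[θ_c·(Y k − k_d) − 1] = 30.5 × (1 + 0.0865 × 12.5) / [12.5 × (0.534 × 4.78 − 0.0865) − 1] = 63.48 / 29.83 = 2.128 mg/L.

S ≈ 2.13 mg/L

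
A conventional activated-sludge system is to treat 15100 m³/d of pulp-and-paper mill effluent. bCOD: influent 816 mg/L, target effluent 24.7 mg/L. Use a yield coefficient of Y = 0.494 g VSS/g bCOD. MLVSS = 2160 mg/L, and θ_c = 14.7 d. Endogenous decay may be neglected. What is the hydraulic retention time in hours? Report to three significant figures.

τ ≈ 63.8 h

With k_d = 0 the design equation reduces to V = Y Q (S₀−S) θ_c / X = 0.494 × 15100 × (816 − 24.7) × 14.7 / 2160 = 40171 m³.
τ = V/Q = 40171/15100 = 2.660 d, or 63.85 h.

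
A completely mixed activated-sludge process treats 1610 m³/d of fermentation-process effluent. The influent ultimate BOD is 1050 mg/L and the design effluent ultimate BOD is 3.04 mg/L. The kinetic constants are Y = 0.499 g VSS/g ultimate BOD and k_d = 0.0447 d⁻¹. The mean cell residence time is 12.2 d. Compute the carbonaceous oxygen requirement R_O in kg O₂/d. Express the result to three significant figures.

R_O ≈ 913 kg O₂/d

Correct the yield for decay: Y_obs = Y/(1 + k_d θ_c) = 0.499 / (1 + 0.0447 × 12.2) = 0.499 / 1.545 = 0.3229.
Mass of ultimate BOD removed per day: Q(S₀ − S) = 1610 × 1047 g/m³ = 1686 kg/d.
P_X = Y_obs·Q·(S₀ − S) = 0.3229 × 1686 = 544.3 kg VSS/d.
R_O = Q·ΔS − 1.42 P_X = 1686 − 772.9 = 912.7 kg O₂/d.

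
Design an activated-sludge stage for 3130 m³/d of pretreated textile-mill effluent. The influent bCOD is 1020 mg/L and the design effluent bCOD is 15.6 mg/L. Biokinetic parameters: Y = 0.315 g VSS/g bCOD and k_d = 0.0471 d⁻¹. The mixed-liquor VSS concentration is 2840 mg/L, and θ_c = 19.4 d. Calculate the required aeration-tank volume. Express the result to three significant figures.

Rearranging the biomass balance for a CMAS with decay, V = Y·Q·ΔS·θ_c / [X·(1+k_d θ_c)] = 0.315 × 3130 × (1020 − 15.6) × 19.4 / [2840 × (1 + 0.0471 × 19.4)] = 1.92×10^7 / 5435 = 3535 m³.

V ≈ 3530 m³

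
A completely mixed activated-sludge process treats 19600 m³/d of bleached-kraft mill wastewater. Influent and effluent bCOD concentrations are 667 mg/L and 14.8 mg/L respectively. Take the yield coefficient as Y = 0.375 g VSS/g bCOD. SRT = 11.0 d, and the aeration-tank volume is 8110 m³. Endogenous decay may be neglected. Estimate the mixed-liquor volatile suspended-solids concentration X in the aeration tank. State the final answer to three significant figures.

From V·X = Y·Q·(S₀ − S)·θ_c (decay neglected): X = 0.375 × 19600 × (667 − 14.8) × 11.0 / 8110 = 6502 mg/L.

X ≈ 6500 mg/L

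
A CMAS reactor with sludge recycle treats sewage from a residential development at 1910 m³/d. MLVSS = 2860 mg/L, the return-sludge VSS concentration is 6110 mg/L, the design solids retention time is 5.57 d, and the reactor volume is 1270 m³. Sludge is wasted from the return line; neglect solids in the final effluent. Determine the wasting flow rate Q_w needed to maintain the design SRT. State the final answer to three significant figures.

Q_w ≈ 107 m³/d

Wasting from the return line (neglecting effluent solids): Q_w = V·X / (θ_c·X_r) = 1270 × 2860 / (5.57 × 6110) = 106.7 m³/d.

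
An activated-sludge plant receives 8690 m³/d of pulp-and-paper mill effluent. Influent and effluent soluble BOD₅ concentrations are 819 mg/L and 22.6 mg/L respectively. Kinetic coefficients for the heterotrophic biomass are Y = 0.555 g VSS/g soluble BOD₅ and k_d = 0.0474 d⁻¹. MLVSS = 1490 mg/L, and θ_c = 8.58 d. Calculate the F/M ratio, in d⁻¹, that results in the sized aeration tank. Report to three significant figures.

F/M ≈ 0.304 d⁻¹

Steady-state biomass mass balance: V·X·(1 + k_d·θ_c) = Y·Q·(S₀ − S)·θ_c, so V = 0.555 × 8690 × (819 − 22.6) × 8.58 / [1490 × (1 + 0.0474 × 8.58)] = 3.3×10^7 / 2096 = 15723 m³.
F/M = Q·S₀ / (V·X) = 8690 × 819 / (15723 × 1490) = 0.3038 g soluble BOD₅·(g VSS·d)⁻¹.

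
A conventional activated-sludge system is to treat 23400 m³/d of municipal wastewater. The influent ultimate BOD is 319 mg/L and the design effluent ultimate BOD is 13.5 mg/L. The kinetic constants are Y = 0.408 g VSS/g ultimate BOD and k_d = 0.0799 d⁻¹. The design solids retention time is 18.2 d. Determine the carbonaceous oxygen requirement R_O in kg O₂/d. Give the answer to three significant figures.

The observed yield is Y_obs = Y/(1 + k_d·θ_c) = 0.408 / (1 + 0.0799 × 18.2) = 0.408 / 2.454 = 0.1662 g VSS per g ultimate BOD removed.
Q·(S₀ − S) = 23400 × (319 − 13.5) × 10⁻³ = 7149 kg/d removed.
P_X = Y_obs·Q·(S₀ − S) = 0.1662 × 7149 = 1188 kg VSS/d.
R_O = Q·ΔS − 1.42 P_X = 7149 − 1688 = 5461 kg O₂/d.

R_O ≈ 5460 kg O₂/d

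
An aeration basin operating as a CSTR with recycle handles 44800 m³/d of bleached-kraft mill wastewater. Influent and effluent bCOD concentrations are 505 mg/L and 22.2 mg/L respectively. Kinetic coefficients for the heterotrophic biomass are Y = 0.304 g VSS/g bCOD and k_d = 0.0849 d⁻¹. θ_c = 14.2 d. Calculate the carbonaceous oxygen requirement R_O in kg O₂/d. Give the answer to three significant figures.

R_O ≈ 17400 kg O₂/d

The observed yield is Y_obs = Y/(1 + k_d·θ_c) = 0.304 / (1 + 0.0849 × 14.2) = 0.304 / 2.206 = 0.1378 g VSS per g bCOD removed.
Substrate removed = Q·(S₀ − S) = 44800 m³/d × (505 − 22.2) g/m³ = 2.16×10^7 g/d = 21629 kg/d.
Net sludge production P_X = 0.1378 × 21629 = 2981 kg VSS/d.
R_O = Q·ΔS − 1.42 P_X = 21629 − 4233 = 17396 kg O₂/d.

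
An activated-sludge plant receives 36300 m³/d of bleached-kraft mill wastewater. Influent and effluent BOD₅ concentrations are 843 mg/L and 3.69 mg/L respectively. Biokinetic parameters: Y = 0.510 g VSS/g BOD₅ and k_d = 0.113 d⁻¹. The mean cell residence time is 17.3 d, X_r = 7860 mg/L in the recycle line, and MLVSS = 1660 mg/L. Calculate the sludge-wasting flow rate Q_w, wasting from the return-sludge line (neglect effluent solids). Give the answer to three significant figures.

Steady-state biomass mass balance: V·X·(1 + k_d·θ_c) = Y·Q·(S₀ − S)·θ_c, so V = 0.510 × 36300 × (843 − 3.69) × 17.3 / [1660 × (1 + 0.113 × 17.3)] = 2.69×10^8 / 4905 = 54802 m³.
Wasting from the return line (neglecting effluent solids): Q_w = V·X / (θ_c·X_r) = 54802 × 1660 / (17.3 × 7860) = 669.0 m³/d.

Q_w ≈ 669 m³/d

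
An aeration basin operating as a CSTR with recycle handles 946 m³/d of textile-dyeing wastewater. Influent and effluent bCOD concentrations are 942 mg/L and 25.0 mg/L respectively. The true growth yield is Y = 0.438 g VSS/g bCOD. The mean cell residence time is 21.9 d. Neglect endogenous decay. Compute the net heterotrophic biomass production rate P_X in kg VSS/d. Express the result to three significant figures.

P_X ≈ 380 kg VSS/d

Since k_d ≈ 0, Y_obs = Y = 0.438 g VSS/g bCOD.
ΔS = 942 − 25.0 = 917.0 mg/L, so the substrate removal rate is 946 × 917.0/1000 = 867.5 kg bCOD/d.
Biomass produced: P_X = Y_obs·Q·ΔS = 0.4380 × 867.5 ≈ 380.0 kg VSS/d.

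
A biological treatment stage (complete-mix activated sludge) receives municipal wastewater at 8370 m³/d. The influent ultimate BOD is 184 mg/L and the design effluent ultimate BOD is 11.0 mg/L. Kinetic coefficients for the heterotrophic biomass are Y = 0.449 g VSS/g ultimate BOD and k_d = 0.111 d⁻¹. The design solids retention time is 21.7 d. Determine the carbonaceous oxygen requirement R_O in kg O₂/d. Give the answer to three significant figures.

R_O ≈ 1180 kg O₂/d

Correct the yield for decay: Y_obs = Y/(1 + k_d θ_c) = 0.449 / (1 + 0.111 × 21.7) = 0.449 / 3.409 = 0.1317.
Q·(S₀ − S) = 8370 × (184 − 11.0) × 10⁻³ = 1448 kg/d removed.
Net sludge production P_X = 0.1317 × 1448 = 190.7 kg VSS/d.
R_O = Q·ΔS − 1.42 P_X = 1448 − 270.8 = 1177 kg O₂/d.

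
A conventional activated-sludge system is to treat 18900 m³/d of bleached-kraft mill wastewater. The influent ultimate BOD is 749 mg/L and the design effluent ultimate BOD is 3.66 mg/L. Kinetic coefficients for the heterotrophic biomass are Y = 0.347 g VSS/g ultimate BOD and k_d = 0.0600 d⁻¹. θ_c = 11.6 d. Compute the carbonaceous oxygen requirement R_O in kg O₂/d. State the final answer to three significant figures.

Y_obs = Y / (1 + k_d θ_c) = 0.347 / (1 + 0.0600 × 11.6) = 0.347 / 1.696 = 0.2046.
ΔS = 749 − 3.66 = 745.3 mg/L, so the substrate removal rate is 18900 × 745.3/1000 = 14087 kg ultimate BOD/d.
Biomass synthesised: P_X = Y_obs × 14087 = 2882 kg VSS/d.
R_O = Q·(S₀ − S) − 1.42·P_X = 14087 − 1.42 × 2882 = 9994 kg O₂/d.

R_O ≈ 9990 kg O₂/d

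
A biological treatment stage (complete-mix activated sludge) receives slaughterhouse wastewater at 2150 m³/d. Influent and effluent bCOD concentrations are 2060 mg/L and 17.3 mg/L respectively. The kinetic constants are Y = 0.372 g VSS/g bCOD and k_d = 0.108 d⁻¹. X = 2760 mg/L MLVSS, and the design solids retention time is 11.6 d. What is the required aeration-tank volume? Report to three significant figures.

Rearranging the biomass balance for a CMAS with decay, V = Y·Q·ΔS·θ_c / [X·(1+k_d θ_c)] = 0.372 × 2150 × (2060 − 17.3) × 11.6 / [2760 × (1 + 0.108 × 11.6)] = 1.9×10^7 / 6218 = 3048 m³.

V ≈ 3050 m³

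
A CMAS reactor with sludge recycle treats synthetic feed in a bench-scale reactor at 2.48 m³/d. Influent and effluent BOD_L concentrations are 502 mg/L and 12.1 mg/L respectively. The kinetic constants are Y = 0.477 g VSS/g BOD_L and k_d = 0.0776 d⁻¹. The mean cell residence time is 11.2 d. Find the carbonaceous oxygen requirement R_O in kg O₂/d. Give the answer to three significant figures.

R_O ≈ 0.775 kg O₂/d

Correct the yield for decay: Y_obs = Y/(1 + k_d θ_c) = 0.477 / (1 + 0.0776 × 11.2) = 0.477 / 1.869 = 0.2552.
ΔS = 502 − 12.1 = 489.9 mg/L, so the substrate removal rate is 2.48 × 489.9/1000 = 1.215 kg BOD_L/d.
Biomass synthesised: P_X = Y_obs × 1.215 = 0.3101 kg VSS/d.
R_O = Q·(S₀ − S) − 1.42·P_X = 1.215 − 1.42 × 0.3101 = 0.7747 kg O₂/d.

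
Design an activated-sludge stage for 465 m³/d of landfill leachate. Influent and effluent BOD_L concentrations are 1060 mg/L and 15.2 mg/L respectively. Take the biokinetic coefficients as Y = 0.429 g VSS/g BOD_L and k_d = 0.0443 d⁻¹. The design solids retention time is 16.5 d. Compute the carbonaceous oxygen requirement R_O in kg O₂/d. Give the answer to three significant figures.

R_O ≈ 315 kg O₂/d

Observed yield with endogenous decay: Y_obs = Y / (1 + k_d·θ_c) = 0.429 / (1 + 0.0443 × 16.5) = 0.429 / 1.731 = 0.2478 g VSS/g BOD_L.
Substrate removed = Q·(S₀ − S) = 465 m³/d × (1060 − 15.2) g/m³ = 4.86×10^5 g/d = 485.8 kg/d.
P_X = Y_obs·Q·(S₀ − S) = 0.2478 × 485.8 = 120.4 kg VSS/d.
Carbonaceous O₂ demand = substrate oxidised − cell-mass equivalent = 485.8 − 1.42 × 120.4 = 314.9 kg O₂/d.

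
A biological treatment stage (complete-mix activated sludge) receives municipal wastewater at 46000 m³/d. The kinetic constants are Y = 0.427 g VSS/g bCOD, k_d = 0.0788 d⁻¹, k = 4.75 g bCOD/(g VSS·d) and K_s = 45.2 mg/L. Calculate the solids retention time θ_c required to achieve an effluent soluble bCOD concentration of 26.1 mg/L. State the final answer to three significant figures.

θ_c ≈ 1.51 d

From 1/θ_c = Y·k·S/(K_s + S) − k_d: Y·k·S/(K_s+S) = 0.427 × 4.75 × 26.1 / (45.2 + 26.1) = 0.7425 d⁻¹.
Then 1/θ_c = μ − k_d = 0.7425 − 0.0788 = 0.6637 d⁻¹, giving θ_c = 1.507 d.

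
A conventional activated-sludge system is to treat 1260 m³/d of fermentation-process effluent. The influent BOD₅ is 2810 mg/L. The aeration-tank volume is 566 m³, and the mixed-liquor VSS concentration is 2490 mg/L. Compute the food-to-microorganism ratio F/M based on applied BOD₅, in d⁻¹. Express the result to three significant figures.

Food-to-microorganism ratio F/M = Q S₀ / (V X) = 1260 × 2810 / (566.0 × 2490) = 2.512 d⁻¹.

F/M ≈ 2.51 d⁻¹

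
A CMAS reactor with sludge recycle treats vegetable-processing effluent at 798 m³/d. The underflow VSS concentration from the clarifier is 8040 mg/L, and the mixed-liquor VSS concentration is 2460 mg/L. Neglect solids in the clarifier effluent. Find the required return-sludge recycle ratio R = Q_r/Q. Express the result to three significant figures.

R ≈ 0.441

Mass balance around the secondary clarifier (neglecting effluent solids): R = X / (X_r − X) = 2460 / (8040 − 2460) = 0.4409.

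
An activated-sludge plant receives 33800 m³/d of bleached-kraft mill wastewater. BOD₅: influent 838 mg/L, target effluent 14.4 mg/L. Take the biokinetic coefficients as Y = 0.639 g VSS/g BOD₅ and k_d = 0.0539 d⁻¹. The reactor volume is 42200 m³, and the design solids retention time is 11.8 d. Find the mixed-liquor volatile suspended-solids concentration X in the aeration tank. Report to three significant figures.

Solving the biomass balance for X: X = Y Q (S₀−S) θ_c / [V (1+k_d θ_c)] = 0.639 × 33800 × (838 − 14.4) × 11.8 / [42200 × (1 + 0.0539 × 11.8)] = 3040 mg/L.

X ≈ 3040 mg/L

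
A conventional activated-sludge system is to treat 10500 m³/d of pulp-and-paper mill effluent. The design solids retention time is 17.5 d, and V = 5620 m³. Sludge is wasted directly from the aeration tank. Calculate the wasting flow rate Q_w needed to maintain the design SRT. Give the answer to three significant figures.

Q_w ≈ 321 m³/d

With mixed-liquor wasting, θ_c = V/Q_w, so Q_w = V/θ_c = 5620/17.5 = 321.1 m³/d.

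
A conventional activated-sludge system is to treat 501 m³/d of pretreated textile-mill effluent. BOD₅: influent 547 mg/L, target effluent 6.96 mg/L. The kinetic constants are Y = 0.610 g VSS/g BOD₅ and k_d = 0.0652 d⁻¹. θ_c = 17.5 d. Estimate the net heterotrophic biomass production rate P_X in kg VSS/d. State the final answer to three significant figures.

Correct the yield for decay: Y_obs = Y/(1 + k_d θ_c) = 0.610 / (1 + 0.0652 × 17.5) = 0.610 / 2.141 = 0.2849.
Q·(S₀ − S) = 501 × (547 − 6.96) × 10⁻³ = 270.6 kg/d removed.
P_X = Y_obs · Q(S₀ − S) = 0.2849 × 270.6 = 77.09 kg VSS/d.

P_X ≈ 77.1 kg VSS/d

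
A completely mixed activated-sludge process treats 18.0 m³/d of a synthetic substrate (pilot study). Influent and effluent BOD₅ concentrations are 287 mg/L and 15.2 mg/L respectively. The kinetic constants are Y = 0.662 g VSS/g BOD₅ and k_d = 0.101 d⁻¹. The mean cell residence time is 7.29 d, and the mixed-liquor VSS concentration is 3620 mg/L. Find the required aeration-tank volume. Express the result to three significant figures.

V ≈ 3.76 m³

Steady-state biomass mass balance: V·X·(1 + k_d·θ_c) = Y·Q·(S₀ − S)·θ_c, so V = 0.662 × 18.0 × (287 − 15.2) × 7.29 / [3620 × (1 + 0.101 × 7.29)] = 2.36×10^4 / 6285 = 3.756 m³.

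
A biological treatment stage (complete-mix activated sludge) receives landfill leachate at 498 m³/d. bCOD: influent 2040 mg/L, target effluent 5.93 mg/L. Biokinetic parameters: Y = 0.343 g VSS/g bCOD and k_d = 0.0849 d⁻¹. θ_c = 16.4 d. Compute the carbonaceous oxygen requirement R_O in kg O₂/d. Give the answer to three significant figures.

Observed yield with endogenous decay: Y_obs = Y / (1 + k_d·θ_c) = 0.343 / (1 + 0.0849 × 16.4) = 0.343 / 2.392 = 0.1434 g VSS/g bCOD.
Substrate removed = Q·(S₀ − S) = 498 m³/d × (2040 − 5.93) g/m³ = 1.01×10^6 g/d = 1013 kg/d.
Biomass synthesised: P_X = Y_obs × 1013 = 145.2 kg VSS/d.
Carbonaceous O₂ demand = substrate oxidised − cell-mass equivalent = 1013 − 1.42 × 145.2 = 806.7 kg O₂/d.

R_O ≈ 807 kg O₂/d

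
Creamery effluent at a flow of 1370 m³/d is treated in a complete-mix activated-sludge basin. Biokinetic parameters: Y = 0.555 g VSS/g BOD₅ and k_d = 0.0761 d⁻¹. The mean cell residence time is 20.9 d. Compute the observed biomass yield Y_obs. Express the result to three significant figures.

Y_obs ≈ 0.214 g VSS/g BOD₅

Observed yield with endogenous decay: Y_obs = Y / (1 + k_d·θ_c) = 0.555 / (1 + 0.0761 × 20.9) = 0.555 / 2.590 = 0.2142 g VSS/g BOD₅.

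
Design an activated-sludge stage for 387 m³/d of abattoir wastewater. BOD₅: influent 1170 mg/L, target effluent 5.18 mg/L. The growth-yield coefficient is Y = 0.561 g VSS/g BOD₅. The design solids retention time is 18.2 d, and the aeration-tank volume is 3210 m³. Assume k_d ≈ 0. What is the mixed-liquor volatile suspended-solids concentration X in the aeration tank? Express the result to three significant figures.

X ≈ 1430 mg/L

Without decay, X = Y Q (S₀−S) θ_c / V = 0.561 × 387 × (1170 − 5.18) × 18.2 / 3210 = 1434 mg/L.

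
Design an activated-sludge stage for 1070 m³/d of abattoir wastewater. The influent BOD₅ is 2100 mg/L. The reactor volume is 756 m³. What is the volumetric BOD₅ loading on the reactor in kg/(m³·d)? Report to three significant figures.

Applied BOD₅ load per unit volume = Q·S₀/V = (1070 × 2100/1000)/756.0 = 2.972 kg BOD₅·m⁻³·d⁻¹.

L_v ≈ 2.97 kg BOD₅/(m³·d)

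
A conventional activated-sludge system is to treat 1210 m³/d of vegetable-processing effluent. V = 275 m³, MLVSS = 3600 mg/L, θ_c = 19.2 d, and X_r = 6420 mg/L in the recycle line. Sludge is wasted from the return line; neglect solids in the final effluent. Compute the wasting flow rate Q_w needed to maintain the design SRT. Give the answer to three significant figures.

Q_w = (V·X)/(θ_c X_r) = 275.0 × 3600 / (19.2 × 6420) = 8.032 m³/d.

Q_w ≈ 8.03 m³/d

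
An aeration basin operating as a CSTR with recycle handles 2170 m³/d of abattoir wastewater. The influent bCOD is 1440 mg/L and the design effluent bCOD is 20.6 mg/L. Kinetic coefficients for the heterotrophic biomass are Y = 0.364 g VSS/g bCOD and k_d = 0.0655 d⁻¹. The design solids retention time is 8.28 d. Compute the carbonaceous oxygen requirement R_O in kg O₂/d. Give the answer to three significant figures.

R_O ≈ 2050 kg O₂/d

Y_obs = Y / (1 + k_d θ_c) = 0.364 / (1 + 0.0655 × 8.28) = 0.364 / 1.542 = 0.2360.
Mass of bCOD removed per day: Q(S₀ − S) = 2170 × 1419 g/m³ = 3080 kg/d.
P_X = Y_obs·Q·(S₀ − S) = 0.2360 × 3080 = 726.9 kg VSS/d.
R_O = Q·(S₀ − S) − 1.42·P_X = 3080 − 1.42 × 726.9 = 2048 kg O₂/d.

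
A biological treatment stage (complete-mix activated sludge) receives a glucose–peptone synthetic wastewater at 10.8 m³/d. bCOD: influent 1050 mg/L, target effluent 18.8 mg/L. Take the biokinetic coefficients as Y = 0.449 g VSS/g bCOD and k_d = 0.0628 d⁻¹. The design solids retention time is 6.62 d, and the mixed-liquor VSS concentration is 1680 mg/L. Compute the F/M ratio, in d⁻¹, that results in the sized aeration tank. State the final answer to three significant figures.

From the SRT design equation V = Y Q (S₀−S) θ_c / [X (1 + k_d θ_c)] = 0.449 × 10.8 × (1050 − 18.8) × 6.62 / [1680 × (1 + 0.0628 × 6.62)] = 3.31×10^4 / 2378 = 13.92 m³.
Food-to-microorganism ratio F/M = Q S₀ / (V X) = 10.8 × 1050 / (13.92 × 1680) = 0.4850 d⁻¹.

F/M ≈ 0.485 d⁻¹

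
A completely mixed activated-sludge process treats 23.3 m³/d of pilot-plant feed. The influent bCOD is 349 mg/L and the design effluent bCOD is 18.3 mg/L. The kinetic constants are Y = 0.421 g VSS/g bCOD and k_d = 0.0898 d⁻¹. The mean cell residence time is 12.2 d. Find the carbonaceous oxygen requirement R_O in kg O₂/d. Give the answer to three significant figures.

The observed yield is Y_obs = Y/(1 + k_d·θ_c) = 0.421 / (1 + 0.0898 × 12.2) = 0.421 / 2.096 = 0.2009 g VSS per g bCOD removed.
ΔS = 349 − 18.3 = 330.7 mg/L, so the substrate removal rate is 23.3 × 330.7/1000 = 7.705 kg bCOD/d.
Net sludge production P_X = 0.2009 × 7.705 = 1.548 kg VSS/d.
R_O = Q·ΔS − 1.42 P_X = 7.705 − 2.198 = 5.507 kg O₂/d.

R_O ≈ 5.51 kg O₂/d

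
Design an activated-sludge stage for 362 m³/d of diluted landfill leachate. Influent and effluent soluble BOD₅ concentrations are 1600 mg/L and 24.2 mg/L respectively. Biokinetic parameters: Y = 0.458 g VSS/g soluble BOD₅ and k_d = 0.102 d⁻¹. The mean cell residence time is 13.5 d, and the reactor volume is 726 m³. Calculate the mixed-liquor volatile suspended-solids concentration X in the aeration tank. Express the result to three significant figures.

Solving the biomass balance for X: X = Y Q (S₀−S) θ_c / [V (1+k_d θ_c)] = 0.458 × 362 × (1600 − 24.2) × 13.5 / [726 × (1 + 0.102 × 13.5)] = 2044 mg/L.

X ≈ 2040 mg/L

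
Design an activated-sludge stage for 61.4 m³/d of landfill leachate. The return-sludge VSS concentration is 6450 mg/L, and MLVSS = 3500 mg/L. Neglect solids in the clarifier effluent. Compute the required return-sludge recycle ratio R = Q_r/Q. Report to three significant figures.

R ≈ 1.19

R = Q_r/Q = X/(X_r − X) = 3500 / (6450 − 3500) = 1.186.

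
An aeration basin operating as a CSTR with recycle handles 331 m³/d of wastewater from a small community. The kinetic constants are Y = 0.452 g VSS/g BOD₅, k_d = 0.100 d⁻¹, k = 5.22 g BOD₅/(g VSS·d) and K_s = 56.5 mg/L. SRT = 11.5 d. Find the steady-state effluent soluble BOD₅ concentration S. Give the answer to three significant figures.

S ≈ 4.86 mg/L

For a completely mixed reactor with recycle the Lawrence–McCarty relation gives S = K_s·(1 + k_d·θ_c) / [θ_c·(Y·k − k_d) − 1] = 56.5 × (1 + 0.100 × 11.5) / [11.5 × (0.452 × 5.22 − 0.100) − 1] = 121.5 / 24.98 = 4.862 mg/L.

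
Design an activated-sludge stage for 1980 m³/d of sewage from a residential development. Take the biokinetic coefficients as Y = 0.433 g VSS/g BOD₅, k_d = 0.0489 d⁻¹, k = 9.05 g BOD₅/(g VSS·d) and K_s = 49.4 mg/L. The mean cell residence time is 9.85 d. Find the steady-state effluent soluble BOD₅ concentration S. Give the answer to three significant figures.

S ≈ 1.97 mg/L

Effluent substrate depends only on kinetics and SRT: S = K_s(1 + k_d θ_c) / [θ_c(Yk − k_d) − 1] = 49.4 × (1 + 0.0489 × 9.85) / [9.85 × (0.433 × 9.05 − 0.0489) − 1] = 73.19 / 37.12 = 1.972 mg/L.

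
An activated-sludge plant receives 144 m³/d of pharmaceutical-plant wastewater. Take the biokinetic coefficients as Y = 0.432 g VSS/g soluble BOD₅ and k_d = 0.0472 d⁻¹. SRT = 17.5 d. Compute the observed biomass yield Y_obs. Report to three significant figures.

The observed yield is Y_obs = Y/(1 + k_d·θ_c) = 0.432 / (1 + 0.0472 × 17.5) = 0.432 / 1.826 = 0.2366 g VSS per g soluble BOD₅ removed.

Y_obs ≈ 0.237 g VSS/g soluble BOD₅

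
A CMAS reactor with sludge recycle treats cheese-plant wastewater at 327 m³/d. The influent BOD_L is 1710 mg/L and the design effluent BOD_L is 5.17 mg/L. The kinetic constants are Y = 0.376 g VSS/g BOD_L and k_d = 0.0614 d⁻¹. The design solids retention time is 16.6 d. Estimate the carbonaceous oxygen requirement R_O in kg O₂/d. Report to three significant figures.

R_O ≈ 410 kg O₂/d

Y_obs = Y / (1 + k_d θ_c) = 0.376 / (1 + 0.0614 × 16.6) = 0.376 / 2.019 = 0.1862.
Substrate removed = Q·(S₀ − S) = 327 m³/d × (1710 − 5.17) g/m³ = 5.57×10^5 g/d = 557.5 kg/d.
Biomass synthesised: P_X = Y_obs × 557.5 = 103.8 kg VSS/d.
Carbonaceous O₂ demand = substrate oxidised − cell-mass equivalent = 557.5 − 1.42 × 103.8 = 410.1 kg O₂/d.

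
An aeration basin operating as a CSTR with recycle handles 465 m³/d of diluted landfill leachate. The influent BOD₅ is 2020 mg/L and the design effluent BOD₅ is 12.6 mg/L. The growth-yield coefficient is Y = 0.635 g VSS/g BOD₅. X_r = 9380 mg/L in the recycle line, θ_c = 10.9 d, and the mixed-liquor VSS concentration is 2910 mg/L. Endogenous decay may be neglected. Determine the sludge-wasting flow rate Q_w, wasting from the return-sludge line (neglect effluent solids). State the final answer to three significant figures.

V·X = Y·Q·ΔS·θ_c gives V = 0.635 × 465 × (2020 − 12.6) × 10.9 / 2910 = 2220 m³.
Wasting from the return line (neglecting effluent solids): Q_w = V·X / (θ_c·X_r) = 2220 × 2910 / (10.9 × 9380) = 63.19 m³/d.

Q_w ≈ 63.2 m³/d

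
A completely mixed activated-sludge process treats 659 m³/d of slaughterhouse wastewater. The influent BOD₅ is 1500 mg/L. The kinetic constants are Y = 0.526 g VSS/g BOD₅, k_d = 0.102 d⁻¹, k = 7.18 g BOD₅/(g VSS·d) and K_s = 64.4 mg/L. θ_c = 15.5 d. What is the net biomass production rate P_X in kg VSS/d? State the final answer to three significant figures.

P_X ≈ 201 kg VSS/d

For a completely mixed reactor with recycle the Lawrence–McCarty relation gives S = K_s·(1 + k_d·θ_c) / [θ_c·(Y·k − k_d) − 1] = 64.4 × (1 + 0.102 × 15.5) / [15.5 × (0.526 × 7.18 − 0.102) − 1] = 166.2 / 55.96 = 2.970 mg/L.
The observed yield is Y_obs = Y/(1 + k_d·θ_c) = 0.526 / (1 + 0.102 × 15.5) = 0.526 / 2.581 = 0.2038 g VSS per g BOD₅ removed.
Mass of BOD₅ removed per day: Q(S₀ − S) = 659 × 1497 g/m³ = 986.5 kg/d.
P_X = Y_obs · Q(S₀ − S) = 0.2038 × 986.5 = 201.1 kg VSS/d.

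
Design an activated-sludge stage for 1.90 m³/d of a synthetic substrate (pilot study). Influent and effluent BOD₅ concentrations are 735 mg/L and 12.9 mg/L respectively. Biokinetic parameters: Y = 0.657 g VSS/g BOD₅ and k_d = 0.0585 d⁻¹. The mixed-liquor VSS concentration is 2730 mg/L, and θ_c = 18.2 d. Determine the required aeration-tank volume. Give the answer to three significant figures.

Steady-state biomass mass balance: V·X·(1 + k_d·θ_c) = Y·Q·(S₀ − S)·θ_c, so V = 0.657 × 1.90 × (735 − 12.9) × 18.2 / [2730 × (1 + 0.0585 × 18.2)] = 1.64×10^4 / 5637 = 2.911 m³.

V ≈ 2.91 m³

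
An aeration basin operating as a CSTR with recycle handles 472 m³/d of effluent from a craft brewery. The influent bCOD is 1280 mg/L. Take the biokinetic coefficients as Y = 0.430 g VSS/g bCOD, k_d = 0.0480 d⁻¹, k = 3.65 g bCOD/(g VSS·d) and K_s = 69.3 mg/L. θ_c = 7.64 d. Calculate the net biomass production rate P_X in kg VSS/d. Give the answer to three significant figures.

From the Monod/SRT balance for a CMAS, S = K_s·(1+k_d θ_c)/[θ_c·(Y k − k_d) − 1] = 69.3 × (1 + 0.0480 × 7.64) / [7.64 × (0.430 × 3.65 − 0.0480) − 1] = 94.71 / 10.62 = 8.915 mg/L.
Observed yield with endogenous decay: Y_obs = Y / (1 + k_d·θ_c) = 0.430 / (1 + 0.0480 × 7.64) = 0.430 / 1.367 = 0.3146 g VSS/g bCOD.
ΔS = 1280 − 8.91 = 1271 mg/L, so the substrate removal rate is 472 × 1271/1000 = 600.0 kg bCOD/d.
So the net sludge growth is P_X = 0.3146 × 600.0 = 188.8 kg VSS/d.

P_X ≈ 189 kg VSS/d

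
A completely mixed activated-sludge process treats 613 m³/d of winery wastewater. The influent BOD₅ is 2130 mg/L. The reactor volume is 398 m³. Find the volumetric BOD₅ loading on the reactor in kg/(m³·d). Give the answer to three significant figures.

L_v = Q S₀ / V = 613 × 2130 × 10⁻³ / 398.0 = 3.281 kg/(m³·d).

L_v ≈ 3.28 kg BOD₅/(m³·d)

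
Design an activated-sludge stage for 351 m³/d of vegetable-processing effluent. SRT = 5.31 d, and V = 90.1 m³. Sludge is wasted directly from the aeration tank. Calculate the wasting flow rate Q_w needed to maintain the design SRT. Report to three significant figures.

With mixed-liquor wasting, θ_c = V/Q_w, so Q_w = V/θ_c = 90.10/5.31 = 16.97 m³/d.

Q_w ≈ 17.0 m³/d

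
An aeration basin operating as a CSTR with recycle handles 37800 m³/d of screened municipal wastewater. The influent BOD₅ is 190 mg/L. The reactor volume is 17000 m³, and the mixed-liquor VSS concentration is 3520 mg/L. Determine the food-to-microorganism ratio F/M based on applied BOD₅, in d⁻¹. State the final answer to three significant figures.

F/M = Q·S₀ / (V·X) = 37800 × 190 / (17000 × 3520) = 0.1200 g BOD₅·(g VSS·d)⁻¹.

F/M ≈ 0.120 d⁻¹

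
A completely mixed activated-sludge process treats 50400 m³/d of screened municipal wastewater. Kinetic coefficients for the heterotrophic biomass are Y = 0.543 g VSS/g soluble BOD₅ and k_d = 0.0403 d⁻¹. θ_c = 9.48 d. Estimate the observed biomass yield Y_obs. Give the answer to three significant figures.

Y_obs ≈ 0.393 g VSS/g soluble BOD₅

The observed yield is Y_obs = Y/(1 + k_d·θ_c) = 0.543 / (1 + 0.0403 × 9.48) = 0.543 / 1.382 = 0.3929 g VSS per g soluble BOD₅ removed.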